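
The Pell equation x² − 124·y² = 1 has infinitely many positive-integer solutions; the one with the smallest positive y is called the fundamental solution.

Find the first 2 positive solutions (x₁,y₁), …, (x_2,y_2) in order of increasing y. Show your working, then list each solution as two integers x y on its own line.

4620799 414960
42703566796801 3834893506080

√124 = [11; 7,2,1,1,1,…,2,7,22, …], period ℓ=16 (even) → k=15
a_0=11:  p_0=11·1+0=11,  q_0=11·0+1=1
…
a_3=1:  p_3=1·167+78=245,  q_3=1·15+7=22
a_4=1:  p_4=1·245+167=412,  q_4=1·22+15=37
…
a_14=2:  p_14=2·237042+152167=626251,  q_14=2·21287+13665=56239
a_15=7:  p_15=7·626251+237042=4620799,  q_15=7·56239+21287=414960
fundamental: x₁=4620799, y₁=414960  (since 21351783398401 − 124·172191801600 = 1)
k=2:  x_2 = 4620799·4620799+124·414960·414960 = 42703566796801,  y_2 = 4620799·414960+414960·4620799 = 3834893506080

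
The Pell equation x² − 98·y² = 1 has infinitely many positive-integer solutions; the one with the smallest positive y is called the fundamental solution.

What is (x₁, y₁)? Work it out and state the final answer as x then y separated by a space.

99 10

√98 → a₀=9, period (1,8,1,18); ℓ=4 even so k=3
step 0: (9, 1)  from 9·(1,0) + (0,1)
…
step 2: (89, 9)  from 8·(10,1) + (9,1)
step 3: (99, 10)  from 1·(89,9) + (10,1)
→ (99, 10).  Check: 99²=9801, 98·10²=9800, difference 1.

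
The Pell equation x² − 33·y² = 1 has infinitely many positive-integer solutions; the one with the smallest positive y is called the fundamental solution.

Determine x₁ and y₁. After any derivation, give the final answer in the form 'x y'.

[5; 1,2,1,10] for √33; ℓ=4 ⇒ convergent index 3
i=0: a=5 ⇒ p=5, q=1
…
i=2: a=2 ⇒ p=17, q=3
i=3: a=1 ⇒ p=23, q=4
(x₁, y₁) = (23, 4);  23² − 33·4² = 1 ✓

23 4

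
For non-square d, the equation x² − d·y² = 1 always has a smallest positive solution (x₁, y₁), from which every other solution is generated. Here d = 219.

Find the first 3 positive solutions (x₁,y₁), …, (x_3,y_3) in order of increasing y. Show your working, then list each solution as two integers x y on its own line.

[14; 1,3,1,28] for √219; ℓ=4 ⇒ convergent index 3
a_0=14:  p_0=14·1+0=14,  q_0=14·0+1=1
a_1=1:  p_1=1·14+1=15,  q_1=1·1+0=1
a_2=3:  p_2=3·15+14=59,  q_2=3·1+1=4
a_3=1:  p_3=1·59+15=74,  q_3=1·4+1=5
fundamental: x₁=74, y₁=5  (since 5476 − 219·25 = 1)
(74+5√219)^2 = 10951 + 740√219
(74+5√219)^3 = 1620674 + 109515√219

74 5
10951 740
1620674 109515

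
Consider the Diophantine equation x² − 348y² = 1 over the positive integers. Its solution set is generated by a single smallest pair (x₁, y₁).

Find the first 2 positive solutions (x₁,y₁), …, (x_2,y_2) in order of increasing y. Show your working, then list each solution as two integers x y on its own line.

√348 → a₀=18, period (1,1,1,8,1,1,1,36); ℓ=8 even so k=7
i=0: a=18 ⇒ p=18, q=1
i=1: a=1 ⇒ p=19, q=1
…
i=3: a=1 ⇒ p=56, q=3
i=4: a=8 ⇒ p=485, q=26
…
i=6: a=1 ⇒ p=1026, q=55
i=7: a=1 ⇒ p=1567, q=84
(x₁, y₁) = (1567, 84);  1567² − 348·84² = 1 ✓
(1567+84√348)^2 = 4910977 + 263256√348

1567 84
4910977 263256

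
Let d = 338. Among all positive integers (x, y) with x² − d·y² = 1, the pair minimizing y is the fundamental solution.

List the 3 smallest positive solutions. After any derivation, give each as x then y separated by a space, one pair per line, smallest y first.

114243 6214
26102926097 1419812004
5964153172084899 324407165539730

[18; 2,1,1,2,36] for √338; ℓ=5 ⇒ convergent index 9
step 0: (18, 1)  from 18·(1,0) + (0,1)
step 1: (37, 2)  from 2·(18,1) + (1,0)
…
step 3: (92, 5)  from 1·(55,3) + (37,2)
…
step 5: (8696, 473)  from 36·(239,13) + (92,5)
step 6: (17631, 959)  from 2·(8696,473) + (239,13)
step 7: (26327, 1432)  from 1·(17631,959) + (8696,473)
step 8: (43958, 2391)  from 1·(26327,1432) + (17631,959)
step 9: (114243, 6214)  from 2·(43958,2391) + (26327,1432)
→ (114243, 6214).  Check: 114243²=13051463049, 338·6214²=13051463048, difference 1.
n=2: (114243,6214)∘(114243,6214) = (114243·114243+338·6214·6214, 114243·6214+6214·114243) = (26102926097,1419812004)
n=3: (26102926097,1419812004)∘(114243,6214) = (114243·26102926097+338·6214·1419812004, 114243·1419812004+6214·26102926097) = (5964153172084899,324407165539730)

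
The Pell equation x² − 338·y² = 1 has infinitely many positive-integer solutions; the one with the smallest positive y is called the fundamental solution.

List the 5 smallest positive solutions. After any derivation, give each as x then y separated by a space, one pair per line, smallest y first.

114243 6214
26102926097 1419812004
5964153172084899 324407165539730
1362725501650887306817 74122495624090936776
311363698964240484013304163 16935952534841634614661406

d=338: √d = [18; 2,1,1,2,36] (ℓ=5, odd), read p_9/q_9
k=0  a_k=18  p_k/q_k = 18/1
…
k=6  a_k=2  p_k/q_k = 17631/959
k=7  a_k=1  p_k/q_k = 26327/1432
k=8  a_k=1  p_k/q_k = 43958/2391
k=9  a_k=2  p_k/q_k = 114243/6214
fundamental: x₁=114243, y₁=6214  (since 13051463049 − 338·38613796 = 1)
(114243+6214√338)^2 = 26102926097 + 1419812004√338
(114243+6214√338)^3 = 5964153172084899 + 324407165539730√338
(114243+6214√338)^4 = 1362725501650887306817 + 74122495624090936776√338
(114243+6214√338)^5 = 311363698964240484013304163 + 16935952534841634614661406√338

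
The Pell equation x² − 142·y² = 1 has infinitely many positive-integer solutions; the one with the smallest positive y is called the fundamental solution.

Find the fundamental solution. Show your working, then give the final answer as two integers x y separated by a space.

[11; 1,10,1,22] for √142; ℓ=4 ⇒ convergent index 3
i=0: a=11 ⇒ p=11, q=1
…
i=2: a=10 ⇒ p=131, q=11
i=3: a=1 ⇒ p=143, q=12
(x₁, y₁) = (143, 12);  143² − 142·12² = 1 ✓

143 12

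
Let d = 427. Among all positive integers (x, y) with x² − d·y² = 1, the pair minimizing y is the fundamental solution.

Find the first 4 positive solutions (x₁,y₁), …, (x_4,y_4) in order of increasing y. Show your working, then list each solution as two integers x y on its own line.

√427 → a₀=20, period (1,1,1,40); ℓ=4 even so k=3
a_0=20:  p_0=20·1+0=20,  q_0=20·0+1=1
…
a_2=1:  p_2=1·21+20=41,  q_2=1·1+1=2
a_3=1:  p_3=1·41+21=62,  q_3=1·2+1=3
→ (62, 3).  Check: 62²=3844, 427·3²=3843, difference 1.
(x_2, y_2) = (62·62 + 427·3·3, 62·3 + 3·62) = (7687, 372)
(x_3, y_3) = (62·7687 + 427·3·372, 62·372 + 3·7687) = (953126, 46125)
(x_4, y_4) = (62·953126 + 427·3·46125, 62·46125 + 3·953126) = (118179937, 5719128)

62 3
7687 372
953126 46125
118179937 5719128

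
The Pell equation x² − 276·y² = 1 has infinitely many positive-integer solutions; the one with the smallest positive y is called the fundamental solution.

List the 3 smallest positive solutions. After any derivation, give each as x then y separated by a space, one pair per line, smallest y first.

d=276: √d = [16; 1,1,1,1,2,2,2,1,1,1,1,32] (ℓ=12, even), read p_11/q_11
i=0: a=16 ⇒ p=16, q=1
i=1: a=1 ⇒ p=17, q=1
i=2: a=1 ⇒ p=33, q=2
…
i=4: a=1 ⇒ p=83, q=5
i=5: a=2 ⇒ p=216, q=13
i=6: a=2 ⇒ p=515, q=31
i=7: a=2 ⇒ p=1246, q=75
…
i=10: a=1 ⇒ p=4768, q=287
i=11: a=1 ⇒ p=7775, q=468
fundamental: x₁=7775, y₁=468  (since 60450625 − 276·219024 = 1)
(7775+468√276)^2 = 120901249 + 7277400√276
(7775+468√276)^3 = 1880014414175 + 113163569532√276

7775 468
120901249 7277400
1880014414175 113163569532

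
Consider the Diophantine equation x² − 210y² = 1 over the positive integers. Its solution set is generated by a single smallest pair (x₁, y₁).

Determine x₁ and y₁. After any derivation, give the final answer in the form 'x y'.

√210 → a₀=14, period (2,28); ℓ=2 even so k=1
k=0  a_k=14  p_k/q_k = 14/1
k=1  a_k=2  p_k/q_k = 29/2
→ (29, 2).  Check: 29²=841, 210·2²=840, difference 1.

29 2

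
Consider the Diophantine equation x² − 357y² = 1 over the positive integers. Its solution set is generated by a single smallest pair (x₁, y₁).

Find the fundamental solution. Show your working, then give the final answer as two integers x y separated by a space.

3401 180

√357 = [18; 1,8,2,8,1,36, …], period ℓ=6 (even) → k=5
k=0  a_k=18  p_k/q_k = 18/1
k=1  a_k=1  p_k/q_k = 19/1
k=2  a_k=8  p_k/q_k = 170/9
k=3  a_k=2  p_k/q_k = 359/19
k=4  a_k=8  p_k/q_k = 3042/161
k=5  a_k=1  p_k/q_k = 3401/180
(x₁, y₁) = (3401, 180);  3401² − 357·180² = 1 ✓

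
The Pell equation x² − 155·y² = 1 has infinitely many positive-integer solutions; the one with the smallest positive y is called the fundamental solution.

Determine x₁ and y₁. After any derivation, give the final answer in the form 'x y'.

√155 → a₀=12, period (2,4,2,24); ℓ=4 even so k=3
step 0: (12, 1)  from 12·(1,0) + (0,1)
…
step 2: (112, 9)  from 4·(25,2) + (12,1)
step 3: (249, 20)  from 2·(112,9) + (25,2)
(x₁, y₁) = (249, 20);  249² − 155·20² = 1 ✓

249 20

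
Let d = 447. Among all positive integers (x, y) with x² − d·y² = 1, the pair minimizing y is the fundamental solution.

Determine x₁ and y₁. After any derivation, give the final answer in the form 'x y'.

148 7

d=447: √d = [21; 7,42] (ℓ=2, even), read p_1/q_1
a_0=21:  p_0=21·1+0=21,  q_0=21·0+1=1
a_1=7:  p_1=7·21+1=148,  q_1=7·1+0=7
(x₁, y₁) = (148, 7);  148² − 447·7² = 1 ✓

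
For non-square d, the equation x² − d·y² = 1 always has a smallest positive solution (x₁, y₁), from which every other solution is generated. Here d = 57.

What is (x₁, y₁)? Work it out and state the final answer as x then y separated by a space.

151 20

[7; 1,1,4,1,1,14] for √57; ℓ=6 ⇒ convergent index 5
step 0: (7, 1)  from 7·(1,0) + (0,1)
step 1: (8, 1)  from 1·(7,1) + (1,0)
step 2: (15, 2)  from 1·(8,1) + (7,1)
step 3: (68, 9)  from 4·(15,2) + (8,1)
step 4: (83, 11)  from 1·(68,9) + (15,2)
step 5: (151, 20)  from 1·(83,11) + (68,9)
→ (151, 20).  Check: 151²=22801, 57·20²=22800, difference 1.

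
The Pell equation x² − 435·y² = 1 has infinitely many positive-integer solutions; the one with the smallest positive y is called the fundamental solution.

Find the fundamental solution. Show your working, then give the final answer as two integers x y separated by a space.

146 7

√435 = [20; 1,5,1,40, …], period ℓ=4 (even) → k=3
k=0  a_k=20  p_k/q_k = 20/1
k=1  a_k=1  p_k/q_k = 21/1
k=2  a_k=5  p_k/q_k = 125/6
k=3  a_k=1  p_k/q_k = 146/7
fundamental: x₁=146, y₁=7  (since 21316 − 435·49 = 1)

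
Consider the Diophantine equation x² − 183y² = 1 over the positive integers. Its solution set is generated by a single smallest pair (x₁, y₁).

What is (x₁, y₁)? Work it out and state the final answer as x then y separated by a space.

487 36

d=183: √d = [13; 1,1,8,1,1,26] (ℓ=6, even), read p_5/q_5
a_0=13:  p_0=13·1+0=13,  q_0=13·0+1=1
a_1=1:  p_1=1·13+1=14,  q_1=1·1+0=1
…
a_3=8:  p_3=8·27+14=230,  q_3=8·2+1=17
a_4=1:  p_4=1·230+27=257,  q_4=1·17+2=19
a_5=1:  p_5=1·257+230=487,  q_5=1·19+17=36
(x₁, y₁) = (487, 36);  487² − 183·36² = 1 ✓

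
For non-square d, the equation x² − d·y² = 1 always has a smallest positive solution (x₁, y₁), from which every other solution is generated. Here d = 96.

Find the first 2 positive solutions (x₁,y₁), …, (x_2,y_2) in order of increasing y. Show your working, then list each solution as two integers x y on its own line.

d=96: √d = [9; 1,3,1,18] (ℓ=4, even), read p_3/q_3
i=0: a=9 ⇒ p=9, q=1
i=1: a=1 ⇒ p=10, q=1
i=2: a=3 ⇒ p=39, q=4
i=3: a=1 ⇒ p=49, q=5
→ (49, 5).  Check: 49²=2401, 96·5²=2400, difference 1.
k=2:  x_2 = 49·49+96·5·5 = 4801,  y_2 = 49·5+5·49 = 490

49 5
4801 490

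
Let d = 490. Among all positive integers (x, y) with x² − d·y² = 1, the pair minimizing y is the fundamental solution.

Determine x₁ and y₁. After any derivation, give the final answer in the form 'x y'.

1039681 46968

d=490: √d = [22; 7,2,1,4,4,4,1,2,7,44] (ℓ=10, even), read p_9/q_9
step 0: (22, 1)  from 22·(1,0) + (0,1)
step 1: (155, 7)  from 7·(22,1) + (1,0)
step 2: (332, 15)  from 2·(155,7) + (22,1)
step 3: (487, 22)  from 1·(332,15) + (155,7)
step 4: (2280, 103)  from 4·(487,22) + (332,15)
…
step 6: (40708, 1839)  from 4·(9607,434) + (2280,103)
step 7: (50315, 2273)  from 1·(40708,1839) + (9607,434)
step 8: (141338, 6385)  from 2·(50315,2273) + (40708,1839)
step 9: (1039681, 46968)  from 7·(141338,6385) + (50315,2273)
(x₁, y₁) = (1039681, 46968);  1039681² − 490·46968² = 1 ✓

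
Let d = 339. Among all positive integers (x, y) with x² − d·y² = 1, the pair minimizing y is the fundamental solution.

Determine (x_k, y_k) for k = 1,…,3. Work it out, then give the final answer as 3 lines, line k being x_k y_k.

d=339: √d = [18; 2,2,2,1,17,1,2,2,2,36] (ℓ=10, even), read p_9/q_9
i=0: a=18 ⇒ p=18, q=1
i=1: a=2 ⇒ p=37, q=2
i=2: a=2 ⇒ p=92, q=5
…
i=7: a=2 ⇒ p=17252, q=937
i=8: a=2 ⇒ p=40359, q=2192
i=9: a=2 ⇒ p=97970, q=5321
(x₁, y₁) = (97970, 5321);  97970² − 339·5321² = 1 ✓
n=2: (97970,5321)∘(97970,5321) = (97970·97970+339·5321·5321, 97970·5321+5321·97970) = (19196241799,1042596740)
n=3: (19196241799,1042596740)∘(97970,5321) = (97970·19196241799+339·5321·1042596740, 97970·1042596740+5321·19196241799) = (3761311617998090,204286405230279)

97970 5321
19196241799 1042596740
3761311617998090 204286405230279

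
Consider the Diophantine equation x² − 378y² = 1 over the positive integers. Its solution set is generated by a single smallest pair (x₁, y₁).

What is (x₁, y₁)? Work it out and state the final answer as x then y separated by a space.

√378 → a₀=19, period (2,3,1,4,1,3,2,38); ℓ=8 even so k=7
a_0=19:  p_0=19·1+0=19,  q_0=19·0+1=1
a_1=2:  p_1=2·19+1=39,  q_1=2·1+0=2
a_2=3:  p_2=3·39+19=136,  q_2=3·2+1=7
a_3=1:  p_3=1·136+39=175,  q_3=1·7+2=9
a_4=4:  p_4=4·175+136=836,  q_4=4·9+7=43
…
a_6=3:  p_6=3·1011+836=3869,  q_6=3·52+43=199
a_7=2:  p_7=2·3869+1011=8749,  q_7=2·199+52=450
(x₁, y₁) = (8749, 450);  8749² − 378·450² = 1 ✓

8749 450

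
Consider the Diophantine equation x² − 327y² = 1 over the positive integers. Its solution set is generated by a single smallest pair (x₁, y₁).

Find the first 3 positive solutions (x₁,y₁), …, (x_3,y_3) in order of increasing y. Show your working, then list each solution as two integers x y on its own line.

217 12
94177 5208
40872601 2260260

d=327: √d = [18; 12,36] (ℓ=2, even), read p_1/q_1
step 0: (18, 1)  from 18·(1,0) + (0,1)
step 1: (217, 12)  from 12·(18,1) + (1,0)
→ (217, 12).  Check: 217²=47089, 327·12²=47088, difference 1.
n=2: (217,12)∘(217,12) = (217·217+327·12·12, 217·12+12·217) = (94177,5208)
n=3: (94177,5208)∘(217,12) = (217·94177+327·12·5208, 217·5208+12·94177) = (40872601,2260260)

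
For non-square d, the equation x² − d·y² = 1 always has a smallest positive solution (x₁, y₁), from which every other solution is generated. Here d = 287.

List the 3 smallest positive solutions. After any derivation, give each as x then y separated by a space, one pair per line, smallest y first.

√287 = [16; 1,15,1,32, …], period ℓ=4 (even) → k=3
i=0: a=16 ⇒ p=16, q=1
i=1: a=1 ⇒ p=17, q=1
i=2: a=15 ⇒ p=271, q=16
i=3: a=1 ⇒ p=288, q=17
→ (288, 17).  Check: 288²=82944, 287·17²=82943, difference 1.
(288+17√287)^2 = 165887 + 9792√287
(288+17√287)^3 = 95550624 + 5640175√287

288 17
165887 9792
95550624 5640175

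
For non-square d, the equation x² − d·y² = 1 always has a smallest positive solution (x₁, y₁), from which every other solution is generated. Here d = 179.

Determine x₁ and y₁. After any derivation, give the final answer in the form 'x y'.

4190210 313191

√179 = [13; 2,1,1,1,3,…,1,2,26, …], period ℓ=14 (even) → k=13
i=0: a=13 ⇒ p=13, q=1
i=1: a=2 ⇒ p=27, q=2
i=2: a=1 ⇒ p=40, q=3
…
i=5: a=3 ⇒ p=388, q=29
…
i=7: a=13 ⇒ p=26999, q=2018
…
i=10: a=1 ⇒ p=575167, q=42990
…
i=12: a=1 ⇒ p=1588459, q=118727
i=13: a=2 ⇒ p=4190210, q=313191
fundamental: x₁=4190210, y₁=313191  (since 17557859844100 − 179·98088602481 = 1)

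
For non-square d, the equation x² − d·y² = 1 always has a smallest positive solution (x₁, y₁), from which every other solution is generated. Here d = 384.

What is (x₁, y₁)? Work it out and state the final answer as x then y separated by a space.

d=384: √d = [19; 1,1,2,9,2,1,1,38] (ℓ=8, even), read p_7/q_7
k=0  a_k=19  p_k/q_k = 19/1
k=1  a_k=1  p_k/q_k = 20/1
k=2  a_k=1  p_k/q_k = 39/2
k=3  a_k=2  p_k/q_k = 98/5
k=4  a_k=9  p_k/q_k = 921/47
k=5  a_k=2  p_k/q_k = 1940/99
k=6  a_k=1  p_k/q_k = 2861/146
k=7  a_k=1  p_k/q_k = 4801/245
(x₁, y₁) = (4801, 245);  4801² − 384·245² = 1 ✓

4801 245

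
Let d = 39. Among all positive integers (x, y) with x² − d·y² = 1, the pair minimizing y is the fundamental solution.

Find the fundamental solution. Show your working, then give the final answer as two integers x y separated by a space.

25 4

[6; 4,12] for √39; ℓ=2 ⇒ convergent index 1
i=0: a=6 ⇒ p=6, q=1
i=1: a=4 ⇒ p=25, q=4
fundamental: x₁=25, y₁=4  (since 625 − 39·16 = 1)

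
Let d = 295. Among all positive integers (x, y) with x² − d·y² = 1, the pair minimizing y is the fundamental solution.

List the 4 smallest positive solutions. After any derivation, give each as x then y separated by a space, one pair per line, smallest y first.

2024999 117900
8201241900001 477494764200
33215013292518224999 1933852840020353700
134520737404664024967600001 7832100134376274949528400

[17; 5,1,2,3,2,6,2,3,2,1,5,34] for √295; ℓ=12 ⇒ convergent index 11
i=0: a=17 ⇒ p=17, q=1
i=1: a=5 ⇒ p=86, q=5
…
i=3: a=2 ⇒ p=292, q=17
i=4: a=3 ⇒ p=979, q=57
i=5: a=2 ⇒ p=2250, q=131
…
i=7: a=2 ⇒ p=31208, q=1817
i=8: a=3 ⇒ p=108103, q=6294
i=9: a=2 ⇒ p=247414, q=14405
i=10: a=1 ⇒ p=355517, q=20699
i=11: a=5 ⇒ p=2024999, q=117900
fundamental: x₁=2024999, y₁=117900  (since 4100620950001 − 295·13900410000 = 1)
n=2: (2024999,117900)∘(2024999,117900) = (2024999·2024999+295·117900·117900, 2024999·117900+117900·2024999) = (8201241900001,477494764200)
n=3: (8201241900001,477494764200)∘(2024999,117900) = (2024999·8201241900001+295·117900·477494764200, 2024999·477494764200+117900·8201241900001) = (33215013292518224999,1933852840020353700)
n=4: (33215013292518224999,1933852840020353700)∘(2024999,117900) = (2024999·33215013292518224999+295·117900·1933852840020353700, 2024999·1933852840020353700+117900·33215013292518224999) = (134520737404664024967600001,7832100134376274949528400)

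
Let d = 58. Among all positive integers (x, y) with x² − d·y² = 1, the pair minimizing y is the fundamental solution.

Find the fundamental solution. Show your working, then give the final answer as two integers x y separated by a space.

[7; 1,1,1,1,1,1,14] for √58; ℓ=7 ⇒ convergent index 13
a_0=7:  p_0=7·1+0=7,  q_0=7·0+1=1
…
a_2=1:  p_2=1·8+7=15,  q_2=1·1+1=2
…
a_4=1:  p_4=1·23+15=38,  q_4=1·3+2=5
…
a_7=14:  p_7=14·99+61=1447,  q_7=14·13+8=190
a_8=1:  p_8=1·1447+99=1546,  q_8=1·190+13=203
…
a_11=1:  p_11=1·4539+2993=7532,  q_11=1·596+393=989
a_12=1:  p_12=1·7532+4539=12071,  q_12=1·989+596=1585
a_13=1:  p_13=1·12071+7532=19603,  q_13=1·1585+989=2574
→ (19603, 2574).  Check: 19603²=384277609, 58·2574²=384277608, difference 1.

19603 2574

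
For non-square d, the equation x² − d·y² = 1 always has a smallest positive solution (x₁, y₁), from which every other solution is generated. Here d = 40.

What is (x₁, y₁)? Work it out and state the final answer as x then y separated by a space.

d=40: √d = [6; 3,12] (ℓ=2, even), read p_1/q_1
i=0: a=6 ⇒ p=6, q=1
i=1: a=3 ⇒ p=19, q=3
fundamental: x₁=19, y₁=3  (since 361 − 40·9 = 1)

19 3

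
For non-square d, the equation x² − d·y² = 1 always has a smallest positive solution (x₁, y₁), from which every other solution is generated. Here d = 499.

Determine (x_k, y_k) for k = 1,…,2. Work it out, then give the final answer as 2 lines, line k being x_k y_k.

4490 201
40320199 1804980

d=499: √d = [22; 2,1,21,1,2,44] (ℓ=6, even), read p_5/q_5
step 0: (22, 1)  from 22·(1,0) + (0,1)
step 1: (45, 2)  from 2·(22,1) + (1,0)
…
step 4: (1519, 68)  from 1·(1452,65) + (67,3)
step 5: (4490, 201)  from 2·(1519,68) + (1452,65)
fundamental: x₁=4490, y₁=201  (since 20160100 − 499·40401 = 1)
k=2:  x_2 = 4490·4490+499·201·201 = 40320199,  y_2 = 4490·201+201·4490 = 1804980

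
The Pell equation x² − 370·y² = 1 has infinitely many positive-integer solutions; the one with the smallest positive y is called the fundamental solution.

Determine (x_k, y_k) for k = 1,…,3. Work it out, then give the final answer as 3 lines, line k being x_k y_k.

213859 11118
91471343761 4755368724
39123940210553539 2033956799880714

√370 = [19; 4,4,38, …], period ℓ=3 (odd) → k=5
k=0  a_k=19  p_k/q_k = 19/1
k=1  a_k=4  p_k/q_k = 77/4
k=2  a_k=4  p_k/q_k = 327/17
…
k=4  a_k=4  p_k/q_k = 50339/2617
k=5  a_k=4  p_k/q_k = 213859/11118
(x₁, y₁) = (213859, 11118);  213859² − 370·11118² = 1 ✓
n=2: (213859,11118)∘(213859,11118) = (213859·213859+370·11118·11118, 213859·11118+11118·213859) = (91471343761,4755368724)
n=3: (91471343761,4755368724)∘(213859,11118) = (213859·91471343761+370·11118·4755368724, 213859·4755368724+11118·91471343761) = (39123940210553539,2033956799880714)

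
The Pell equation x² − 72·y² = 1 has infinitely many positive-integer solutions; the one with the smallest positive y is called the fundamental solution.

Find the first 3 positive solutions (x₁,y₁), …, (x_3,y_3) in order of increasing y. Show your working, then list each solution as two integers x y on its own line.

17 2
577 68
19601 2310

√72 → a₀=8, period (2,16); ℓ=2 even so k=1
i=0: a=8 ⇒ p=8, q=1
i=1: a=2 ⇒ p=17, q=2
(x₁, y₁) = (17, 2);  17² − 72·2² = 1 ✓
n=2: (17,2)∘(17,2) = (17·17+72·2·2, 17·2+2·17) = (577,68)
n=3: (577,68)∘(17,2) = (17·577+72·2·68, 17·68+2·577) = (19601,2310)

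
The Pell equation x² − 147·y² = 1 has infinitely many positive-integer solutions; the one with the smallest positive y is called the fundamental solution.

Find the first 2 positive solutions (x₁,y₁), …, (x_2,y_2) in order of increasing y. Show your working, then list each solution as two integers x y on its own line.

97 8
18817 1552

d=147: √d = [12; 8,24] (ℓ=2, even), read p_1/q_1
step 0: (12, 1)  from 12·(1,0) + (0,1)
step 1: (97, 8)  from 8·(12,1) + (1,0)
fundamental: x₁=97, y₁=8  (since 9409 − 147·64 = 1)
n=2: (97,8)∘(97,8) = (97·97+147·8·8, 97·8+8·97) = (18817,1552)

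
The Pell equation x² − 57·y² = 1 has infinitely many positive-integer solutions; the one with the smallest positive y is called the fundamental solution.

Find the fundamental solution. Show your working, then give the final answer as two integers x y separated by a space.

[7; 1,1,4,1,1,14] for √57; ℓ=6 ⇒ convergent index 5
i=0: a=7 ⇒ p=7, q=1
i=1: a=1 ⇒ p=8, q=1
i=2: a=1 ⇒ p=15, q=2
…
i=4: a=1 ⇒ p=83, q=11
i=5: a=1 ⇒ p=151, q=20
(x₁, y₁) = (151, 20);  151² − 57·20² = 1 ✓

151 20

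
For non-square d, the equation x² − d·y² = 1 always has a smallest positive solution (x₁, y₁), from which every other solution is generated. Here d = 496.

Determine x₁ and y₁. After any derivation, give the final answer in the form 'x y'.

4620799 207480

d=496: √d = [22; 3,1,2,4,1,…,1,3,44] (ℓ=16, even), read p_15/q_15
a_0=22:  p_0=22·1+0=22,  q_0=22·0+1=1
…
a_2=1:  p_2=1·67+22=89,  q_2=1·3+1=4
…
a_5=1:  p_5=1·1069+245=1314,  q_5=1·48+11=59
…
a_9=2:  p_9=2·14543+6080=35166,  q_9=2·653+273=1579
…
a_12=4:  p_12=4·84875+49709=389209,  q_12=4·3811+2232=17476
…
a_14=1:  p_14=1·863293+389209=1252502,  q_14=1·38763+17476=56239
a_15=3:  p_15=3·1252502+863293=4620799,  q_15=3·56239+38763=207480
fundamental: x₁=4620799, y₁=207480  (since 21351783398401 − 496·43047950400 = 1)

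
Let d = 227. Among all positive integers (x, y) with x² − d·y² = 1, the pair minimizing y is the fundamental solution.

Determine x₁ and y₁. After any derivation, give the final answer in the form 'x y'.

226 15

√227 → a₀=15, period (15,30); ℓ=2 even so k=1
k=0  a_k=15  p_k/q_k = 15/1
k=1  a_k=15  p_k/q_k = 226/15
→ (226, 15).  Check: 226²=51076, 227·15²=51075, difference 1.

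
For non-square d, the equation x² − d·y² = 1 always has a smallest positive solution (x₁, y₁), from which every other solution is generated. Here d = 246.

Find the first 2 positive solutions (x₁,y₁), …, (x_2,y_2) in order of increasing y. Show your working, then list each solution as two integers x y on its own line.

√246 → a₀=15, period (1,2,5,1,14,1,5,2,1,30); ℓ=10 even so k=9
k=0  a_k=15  p_k/q_k = 15/1
…
k=2  a_k=2  p_k/q_k = 47/3
k=3  a_k=5  p_k/q_k = 251/16
…
k=5  a_k=14  p_k/q_k = 4423/282
k=6  a_k=1  p_k/q_k = 4721/301
…
k=8  a_k=2  p_k/q_k = 60777/3875
k=9  a_k=1  p_k/q_k = 88805/5662
→ (88805, 5662).  Check: 88805²=7886328025, 246·5662²=7886328024, difference 1.
(88805+5662√246)^2 = 15772656049 + 1005627820√246

88805 5662
15772656049 1005627820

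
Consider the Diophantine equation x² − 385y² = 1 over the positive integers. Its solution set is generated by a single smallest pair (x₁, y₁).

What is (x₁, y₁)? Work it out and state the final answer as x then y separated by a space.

95831 4884

[19; 1,1,1,1,1,…,1,1,38] for √385; ℓ=16 ⇒ convergent index 15
step 0: (19, 1)  from 19·(1,0) + (0,1)
step 1: (20, 1)  from 1·(19,1) + (1,0)
…
step 3: (59, 3)  from 1·(39,2) + (20,1)
…
step 5: (157, 8)  from 1·(98,5) + (59,3)
step 6: (569, 29)  from 3·(157,8) + (98,5)
step 7: (726, 37)  from 1·(569,29) + (157,8)
…
step 9: (2747, 140)  from 1·(2021,103) + (726,37)
step 10: (10262, 523)  from 3·(2747,140) + (2021,103)
step 11: (13009, 663)  from 1·(10262,523) + (2747,140)
step 12: (23271, 1186)  from 1·(13009,663) + (10262,523)
step 13: (36280, 1849)  from 1·(23271,1186) + (13009,663)
step 14: (59551, 3035)  from 1·(36280,1849) + (23271,1186)
step 15: (95831, 4884)  from 1·(59551,3035) + (36280,1849)
(x₁, y₁) = (95831, 4884);  95831² − 385·4884² = 1 ✓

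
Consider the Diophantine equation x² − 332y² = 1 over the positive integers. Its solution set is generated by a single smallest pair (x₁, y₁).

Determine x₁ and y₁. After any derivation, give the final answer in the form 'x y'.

13447 738

√332 = [18; 4,1,1,8,1,1,4,36, …], period ℓ=8 (even) → k=7
i=0: a=18 ⇒ p=18, q=1
i=1: a=4 ⇒ p=73, q=4
i=2: a=1 ⇒ p=91, q=5
i=3: a=1 ⇒ p=164, q=9
i=4: a=8 ⇒ p=1403, q=77
i=5: a=1 ⇒ p=1567, q=86
i=6: a=1 ⇒ p=2970, q=163
i=7: a=4 ⇒ p=13447, q=738
fundamental: x₁=13447, y₁=738  (since 180821809 − 332·544644 = 1)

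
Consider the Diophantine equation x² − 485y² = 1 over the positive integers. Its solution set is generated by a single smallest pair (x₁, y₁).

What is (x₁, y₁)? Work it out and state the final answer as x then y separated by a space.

969 44

d=485: √d = [22; 44] (ℓ=1, odd), read p_1/q_1
i=0: a=22 ⇒ p=22, q=1
i=1: a=44 ⇒ p=969, q=44
(x₁, y₁) = (969, 44);  969² − 485·44² = 1 ✓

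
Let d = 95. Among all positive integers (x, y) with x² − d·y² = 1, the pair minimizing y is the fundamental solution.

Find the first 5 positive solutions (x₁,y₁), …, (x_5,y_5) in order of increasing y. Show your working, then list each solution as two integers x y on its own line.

39 4
3041 312
237159 24332
18495361 1897584
1442400999 147987220

√95 = [9; 1,2,1,18, …], period ℓ=4 (even) → k=3
step 0: (9, 1)  from 9·(1,0) + (0,1)
step 1: (10, 1)  from 1·(9,1) + (1,0)
step 2: (29, 3)  from 2·(10,1) + (9,1)
step 3: (39, 4)  from 1·(29,3) + (10,1)
(x₁, y₁) = (39, 4);  39² − 95·4² = 1 ✓
(x_2, y_2) = (39·39 + 95·4·4, 39·4 + 4·39) = (3041, 312)
(x_3, y_3) = (39·3041 + 95·4·312, 39·312 + 4·3041) = (237159, 24332)
(x_4, y_4) = (39·237159 + 95·4·24332, 39·24332 + 4·237159) = (18495361, 1897584)
(x_5, y_5) = (39·18495361 + 95·4·1897584, 39·1897584 + 4·18495361) = (1442400999, 147987220)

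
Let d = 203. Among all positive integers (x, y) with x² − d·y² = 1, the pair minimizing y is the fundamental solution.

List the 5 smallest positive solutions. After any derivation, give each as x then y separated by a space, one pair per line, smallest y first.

d=203: √d = [14; 4,28] (ℓ=2, even), read p_1/q_1
i=0: a=14 ⇒ p=14, q=1
i=1: a=4 ⇒ p=57, q=4
(x₁, y₁) = (57, 4);  57² − 203·4² = 1 ✓
(57+4√203)^2 = 6497 + 456√203
(57+4√203)^3 = 740601 + 51980√203
(57+4√203)^4 = 84422017 + 5925264√203
(57+4√203)^5 = 9623369337 + 675428116√203

57 4
6497 456
740601 51980
84422017 5925264
9623369337 675428116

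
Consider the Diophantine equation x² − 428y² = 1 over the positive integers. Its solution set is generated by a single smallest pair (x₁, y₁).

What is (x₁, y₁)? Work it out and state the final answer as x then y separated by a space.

d=428: √d = [20; 1,2,4,1,5,10,5,1,4,2,1,40] (ℓ=12, even), read p_11/q_11
step 0: (20, 1)  from 20·(1,0) + (0,1)
step 1: (21, 1)  from 1·(20,1) + (1,0)
…
step 7: (99779, 4823)  from 5·(19571,946) + (1924,93)
step 8: (119350, 5769)  from 1·(99779,4823) + (19571,946)
step 9: (577179, 27899)  from 4·(119350,5769) + (99779,4823)
step 10: (1273708, 61567)  from 2·(577179,27899) + (119350,5769)
step 11: (1850887, 89466)  from 1·(1273708,61567) + (577179,27899)
(x₁, y₁) = (1850887, 89466);  1850887² − 428·89466² = 1 ✓

1850887 89466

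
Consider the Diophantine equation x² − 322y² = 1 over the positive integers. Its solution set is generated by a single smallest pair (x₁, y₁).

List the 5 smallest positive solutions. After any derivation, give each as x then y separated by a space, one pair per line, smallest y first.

323 18
208657 11628
134792099 7511670
87075487297 4852527192
56250630001763 3134725054362

√322 = [17; 1,16,1,34, …], period ℓ=4 (even) → k=3
step 0: (17, 1)  from 17·(1,0) + (0,1)
step 1: (18, 1)  from 1·(17,1) + (1,0)
step 2: (305, 17)  from 16·(18,1) + (17,1)
step 3: (323, 18)  from 1·(305,17) + (18,1)
(x₁, y₁) = (323, 18);  323² − 322·18² = 1 ✓
k=2:  x_2 = 323·323+322·18·18 = 208657,  y_2 = 323·18+18·323 = 11628
k=3:  x_3 = 323·208657+322·18·11628 = 134792099,  y_3 = 323·11628+18·208657 = 7511670
k=4:  x_4 = 323·134792099+322·18·7511670 = 87075487297,  y_4 = 323·7511670+18·134792099 = 4852527192
k=5:  x_5 = 323·87075487297+322·18·4852527192 = 56250630001763,  y_5 = 323·4852527192+18·87075487297 = 3134725054362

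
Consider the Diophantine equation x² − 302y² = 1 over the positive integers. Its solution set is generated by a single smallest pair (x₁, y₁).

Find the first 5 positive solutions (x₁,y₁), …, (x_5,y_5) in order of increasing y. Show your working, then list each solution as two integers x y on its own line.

4276623 246092
36579008568257 2104885414632
312869258720405635599 18003602753159249380
2676047735673238042056036097 153989243234046232237072848
22888894590955867721004902116885263 1317107878734614996094061229615228

√302 → a₀=17, period (2,1,1,1,4,…,1,2,34); ℓ=16 even so k=15
i=0: a=17 ⇒ p=17, q=1
…
i=4: a=1 ⇒ p=139, q=8
i=5: a=4 ⇒ p=643, q=37
i=6: a=2 ⇒ p=1425, q=82
…
i=8: a=16 ⇒ p=34513, q=1986
i=9: a=1 ⇒ p=36581, q=2105
…
i=14: a=1 ⇒ p=1617193, q=93059
i=15: a=2 ⇒ p=4276623, q=246092
→ (4276623, 246092).  Check: 4276623²=18289504284129, 302·246092²=18289504284128, difference 1.
k=2:  x_2 = 4276623·4276623+302·246092·246092 = 36579008568257,  y_2 = 4276623·246092+246092·4276623 = 2104885414632
k=3:  x_3 = 4276623·36579008568257+302·246092·2104885414632 = 312869258720405635599,  y_3 = 4276623·2104885414632+246092·36579008568257 = 18003602753159249380
k=4:  x_4 = 4276623·312869258720405635599+302·246092·18003602753159249380 = 2676047735673238042056036097,  y_4 = 4276623·18003602753159249380+246092·312869258720405635599 = 153989243234046232237072848
k=5:  x_5 = 4276623·2676047735673238042056036097+302·246092·153989243234046232237072848 = 22888894590955867721004902116885263,  y_5 = 4276623·153989243234046232237072848+246092·2676047735673238042056036097 = 1317107878734614996094061229615228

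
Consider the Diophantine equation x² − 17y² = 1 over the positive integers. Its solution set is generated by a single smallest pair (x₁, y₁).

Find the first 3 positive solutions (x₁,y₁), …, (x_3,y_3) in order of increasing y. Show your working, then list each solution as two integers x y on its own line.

d=17: √d = [4; 8] (ℓ=1, odd), read p_1/q_1
k=0  a_k=4  p_k/q_k = 4/1
k=1  a_k=8  p_k/q_k = 33/8
→ (33, 8).  Check: 33²=1089, 17·8²=1088, difference 1.
(x_2, y_2) = (33·33 + 17·8·8, 33·8 + 8·33) = (2177, 528)
(x_3, y_3) = (33·2177 + 17·8·528, 33·528 + 8·2177) = (143649, 34840)

33 8
2177 528
143649 34840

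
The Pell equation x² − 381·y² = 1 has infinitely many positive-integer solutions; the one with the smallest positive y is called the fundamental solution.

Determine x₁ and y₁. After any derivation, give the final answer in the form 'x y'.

1015 52

d=381: √d = [19; 1,1,12,1,1,38] (ℓ=6, even), read p_5/q_5
k=0  a_k=19  p_k/q_k = 19/1
k=1  a_k=1  p_k/q_k = 20/1
…
k=3  a_k=12  p_k/q_k = 488/25
k=4  a_k=1  p_k/q_k = 527/27
k=5  a_k=1  p_k/q_k = 1015/52
(x₁, y₁) = (1015, 52);  1015² − 381·52² = 1 ✓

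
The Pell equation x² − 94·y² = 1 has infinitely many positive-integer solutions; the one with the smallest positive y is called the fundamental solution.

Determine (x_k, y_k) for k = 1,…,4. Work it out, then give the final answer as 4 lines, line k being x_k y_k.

2143295 221064
9187426914049 947610731760
39382732335491159615 4062018686654877336
168817626601983862467148801 17412208682026983028992480

d=94: √d = [9; 1,2,3,1,1,…,2,1,18] (ℓ=16, even), read p_15/q_15
k=0  a_k=9  p_k/q_k = 9/1
…
k=5  a_k=1  p_k/q_k = 223/23
…
k=7  a_k=1  p_k/q_k = 1464/151
…
k=11  a_k=1  p_k/q_k = 99455/10258
…
k=14  a_k=2  p_k/q_k = 1490361/153719
k=15  a_k=1  p_k/q_k = 2143295/221064
(x₁, y₁) = (2143295, 221064);  2143295² − 94·221064² = 1 ✓
(x_2, y_2) = (2143295·2143295 + 94·221064·221064, 2143295·221064 + 221064·2143295) = (9187426914049, 947610731760)
(x_3, y_3) = (2143295·9187426914049 + 94·221064·947610731760, 2143295·947610731760 + 221064·9187426914049) = (39382732335491159615, 4062018686654877336)
(x_4, y_4) = (2143295·39382732335491159615 + 94·221064·4062018686654877336, 2143295·4062018686654877336 + 221064·39382732335491159615) = (168817626601983862467148801, 17412208682026983028992480)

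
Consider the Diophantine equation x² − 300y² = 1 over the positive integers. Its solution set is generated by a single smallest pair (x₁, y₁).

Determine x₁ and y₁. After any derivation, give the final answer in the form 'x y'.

1351 78

√300 → a₀=17, period (3,8,3,34); ℓ=4 even so k=3
a_0=17:  p_0=17·1+0=17,  q_0=17·0+1=1
…
a_2=8:  p_2=8·52+17=433,  q_2=8·3+1=25
a_3=3:  p_3=3·433+52=1351,  q_3=3·25+3=78
(x₁, y₁) = (1351, 78);  1351² − 300·78² = 1 ✓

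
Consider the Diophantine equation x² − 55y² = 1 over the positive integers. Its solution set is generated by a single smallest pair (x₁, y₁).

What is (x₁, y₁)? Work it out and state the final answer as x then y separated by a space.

√55 = [7; 2,2,2,14, …], period ℓ=4 (even) → k=3
i=0: a=7 ⇒ p=7, q=1
i=1: a=2 ⇒ p=15, q=2
i=2: a=2 ⇒ p=37, q=5
i=3: a=2 ⇒ p=89, q=12
→ (89, 12).  Check: 89²=7921, 55·12²=7920, difference 1.

89 12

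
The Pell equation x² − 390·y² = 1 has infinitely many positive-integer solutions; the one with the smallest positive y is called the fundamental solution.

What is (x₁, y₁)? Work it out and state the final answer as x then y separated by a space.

√390 = [19; 1,2,1,38, …], period ℓ=4 (even) → k=3
a_0=19:  p_0=19·1+0=19,  q_0=19·0+1=1
…
a_2=2:  p_2=2·20+19=59,  q_2=2·1+1=3
a_3=1:  p_3=1·59+20=79,  q_3=1·3+1=4
fundamental: x₁=79, y₁=4  (since 6241 − 390·16 = 1)

79 4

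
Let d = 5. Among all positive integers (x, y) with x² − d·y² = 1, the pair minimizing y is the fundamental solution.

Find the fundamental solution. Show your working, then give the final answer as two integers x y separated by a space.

9 4

√5 = [2; 4, …], period ℓ=1 (odd) → k=1
a_0=2:  p_0=2·1+0=2,  q_0=2·0+1=1
a_1=4:  p_1=4·2+1=9,  q_1=4·1+0=4
fundamental: x₁=9, y₁=4  (since 81 − 5·16 = 1)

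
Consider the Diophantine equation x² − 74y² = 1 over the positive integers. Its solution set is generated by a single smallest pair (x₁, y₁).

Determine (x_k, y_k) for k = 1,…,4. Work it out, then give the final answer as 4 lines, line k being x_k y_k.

d=74: √d = [8; 1,1,1,1,16] (ℓ=5, odd), read p_9/q_9
i=0: a=8 ⇒ p=8, q=1
i=1: a=1 ⇒ p=9, q=1
…
i=3: a=1 ⇒ p=26, q=3
i=4: a=1 ⇒ p=43, q=5
i=5: a=16 ⇒ p=714, q=83
i=6: a=1 ⇒ p=757, q=88
i=7: a=1 ⇒ p=1471, q=171
i=8: a=1 ⇒ p=2228, q=259
i=9: a=1 ⇒ p=3699, q=430
fundamental: x₁=3699, y₁=430  (since 13682601 − 74·184900 = 1)
n=2: (3699,430)∘(3699,430) = (3699·3699+74·430·430, 3699·430+430·3699) = (27365201,3181140)
n=3: (27365201,3181140)∘(3699,430) = (3699·27365201+74·430·3181140, 3699·3181140+430·27365201) = (202447753299,23534073290)
n=4: (202447753299,23534073290)∘(3699,430) = (3699·202447753299+74·430·23534073290, 3699·23534073290+430·202447753299) = (1497708451540801,174105071018280)

3699 430
27365201 3181140
202447753299 23534073290
1497708451540801 174105071018280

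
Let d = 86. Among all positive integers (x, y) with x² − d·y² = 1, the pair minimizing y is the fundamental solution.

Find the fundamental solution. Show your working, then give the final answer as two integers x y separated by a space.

10405 1122

[9; 3,1,1,1,8,1,1,1,3,18] for √86; ℓ=10 ⇒ convergent index 9
k=0  a_k=9  p_k/q_k = 9/1
k=1  a_k=3  p_k/q_k = 28/3
k=2  a_k=1  p_k/q_k = 37/4
k=3  a_k=1  p_k/q_k = 65/7
…
k=5  a_k=8  p_k/q_k = 881/95
…
k=7  a_k=1  p_k/q_k = 1864/201
k=8  a_k=1  p_k/q_k = 2847/307
k=9  a_k=3  p_k/q_k = 10405/1122
fundamental: x₁=10405, y₁=1122  (since 108264025 − 86·1258884 = 1)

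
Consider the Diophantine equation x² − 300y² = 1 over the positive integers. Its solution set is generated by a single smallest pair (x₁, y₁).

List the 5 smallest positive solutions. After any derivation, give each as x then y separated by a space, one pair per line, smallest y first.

1351 78
3650401 210756
9863382151 569462634
26650854921601 1538687826312
72010600134783751 4157533937232390

√300 = [17; 3,8,3,34, …], period ℓ=4 (even) → k=3
i=0: a=17 ⇒ p=17, q=1
i=1: a=3 ⇒ p=52, q=3
i=2: a=8 ⇒ p=433, q=25
i=3: a=3 ⇒ p=1351, q=78
→ (1351, 78).  Check: 1351²=1825201, 300·78²=1825200, difference 1.
(x_2, y_2) = (1351·1351 + 300·78·78, 1351·78 + 78·1351) = (3650401, 210756)
(x_3, y_3) = (1351·3650401 + 300·78·210756, 1351·210756 + 78·3650401) = (9863382151, 569462634)
(x_4, y_4) = (1351·9863382151 + 300·78·569462634, 1351·569462634 + 78·9863382151) = (26650854921601, 1538687826312)
(x_5, y_5) = (1351·26650854921601 + 300·78·1538687826312, 1351·1538687826312 + 78·26650854921601) = (72010600134783751, 4157533937232390)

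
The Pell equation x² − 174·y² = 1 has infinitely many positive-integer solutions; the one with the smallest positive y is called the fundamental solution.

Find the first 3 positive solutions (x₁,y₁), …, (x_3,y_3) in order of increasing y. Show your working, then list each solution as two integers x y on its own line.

1451 110
4210801 319220
12219743051 926376330

√174 = [13; 5,4,5,26, …], period ℓ=4 (even) → k=3
a_0=13:  p_0=13·1+0=13,  q_0=13·0+1=1
a_1=5:  p_1=5·13+1=66,  q_1=5·1+0=5
a_2=4:  p_2=4·66+13=277,  q_2=4·5+1=21
a_3=5:  p_3=5·277+66=1451,  q_3=5·21+5=110
→ (1451, 110).  Check: 1451²=2105401, 174·110²=2105400, difference 1.
k=2:  x_2 = 1451·1451+174·110·110 = 4210801,  y_2 = 1451·110+110·1451 = 319220
k=3:  x_3 = 1451·4210801+174·110·319220 = 12219743051,  y_3 = 1451·319220+110·4210801 = 926376330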